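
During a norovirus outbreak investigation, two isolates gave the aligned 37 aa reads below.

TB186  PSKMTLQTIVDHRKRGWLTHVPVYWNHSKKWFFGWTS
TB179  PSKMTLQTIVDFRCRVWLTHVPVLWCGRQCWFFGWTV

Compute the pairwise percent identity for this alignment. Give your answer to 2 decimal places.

Differing sites — 12:H/F; 14:K/C; 16:G/V; 24:Y/L; 26:N/C; 27:H/G; 28:S/R; 29:K/Q; 30:K/C; 37:S/V.
27 of the 37 sites match, so the percent identity is 27/37 × 100 = 72.97%.

72.97%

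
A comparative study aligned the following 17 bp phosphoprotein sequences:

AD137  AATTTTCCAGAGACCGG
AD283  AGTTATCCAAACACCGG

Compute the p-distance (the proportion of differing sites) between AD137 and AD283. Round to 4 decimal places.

The sequences differ at positions 2 (A/G), 5 (T/A), 10 (G/A), 12 (G/C).
There are 4 differences over 17 sites, so p = 4/17 = 0.2353.

0.2353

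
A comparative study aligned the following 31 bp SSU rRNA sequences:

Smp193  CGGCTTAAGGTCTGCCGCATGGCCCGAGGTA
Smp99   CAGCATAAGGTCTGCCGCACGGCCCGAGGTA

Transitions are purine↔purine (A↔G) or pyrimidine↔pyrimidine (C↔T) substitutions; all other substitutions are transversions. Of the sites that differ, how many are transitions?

Mismatches occur at site 2 (G↔A, transition), site 5 (T↔A, transversion), site 20 (T↔C, transition).
Of the 3 differences, 2 transitions and 1 transversion, so the answer is 2.

2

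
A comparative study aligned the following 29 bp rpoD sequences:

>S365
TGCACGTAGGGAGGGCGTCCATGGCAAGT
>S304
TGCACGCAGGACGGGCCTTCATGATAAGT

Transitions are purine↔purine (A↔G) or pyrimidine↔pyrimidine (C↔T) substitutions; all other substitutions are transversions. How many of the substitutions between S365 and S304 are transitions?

5

Differing sites — 7:T/C (Ti); 11:G/A (Ti); 12:A/C (Tv); 17:G/C (Tv); 19:C/T (Ti); 24:G/A (Ti); 25:C/T (Ti).
Of the 7 differences, 5 transitions and 2 transversions, so the answer is 5.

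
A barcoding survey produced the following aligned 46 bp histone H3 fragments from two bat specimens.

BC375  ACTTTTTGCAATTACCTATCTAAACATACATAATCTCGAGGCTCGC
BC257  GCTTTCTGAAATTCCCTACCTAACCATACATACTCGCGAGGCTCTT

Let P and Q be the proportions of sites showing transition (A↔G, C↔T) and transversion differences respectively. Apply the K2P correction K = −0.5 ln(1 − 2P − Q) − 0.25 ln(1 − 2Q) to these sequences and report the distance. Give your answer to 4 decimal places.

0.2570

Differing sites — 1:A/G (Ti); 6:T/C (Ti); 9:C/A (Tv); 14:A/C (Tv); 19:T/C (Ti); 24:A/C (Tv); 33:A/C (Tv); 36:T/G (Tv); 45:G/T (Tv); 46:C/T (Ti).
Of the 10 differences, 4 transitions and 6 transversions over 46 sites: P = 4/46 = 0.086957, Q = 6/46 = 0.130435.
d = −0.5·ln(0.695651) − 0.25·ln(0.739130) = −0.5·(-0.362907) − 0.25·(-0.302281) = 0.2570.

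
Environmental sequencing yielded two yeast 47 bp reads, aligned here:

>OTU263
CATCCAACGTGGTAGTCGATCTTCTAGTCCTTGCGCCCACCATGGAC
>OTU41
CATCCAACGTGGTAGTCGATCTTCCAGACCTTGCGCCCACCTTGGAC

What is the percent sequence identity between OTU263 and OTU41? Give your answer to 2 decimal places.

93.62%

The sequences differ at positions 25 (T/C), 28 (T/A), 42 (A/T).
44 of the 47 sites match, so the percent identity is 44/47 × 100 = 93.62%.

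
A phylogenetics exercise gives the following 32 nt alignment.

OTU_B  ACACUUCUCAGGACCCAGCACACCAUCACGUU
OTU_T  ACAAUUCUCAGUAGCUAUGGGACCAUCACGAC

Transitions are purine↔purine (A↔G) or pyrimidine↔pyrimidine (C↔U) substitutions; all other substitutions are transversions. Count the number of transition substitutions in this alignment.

The sequences differ at positions 4 (C/A, transversion), 12 (G/U, transversion), 14 (C/G, transversion), 16 (C/U, transition), 18 (G/U, transversion), 19 (C/G, transversion), 20 (A/G, transition), 21 (C/G, transversion), 31 (U/A, transversion), 32 (U/C, transition).
Of the 10 differences, 3 transitions and 7 transversions, so the answer is 3.

3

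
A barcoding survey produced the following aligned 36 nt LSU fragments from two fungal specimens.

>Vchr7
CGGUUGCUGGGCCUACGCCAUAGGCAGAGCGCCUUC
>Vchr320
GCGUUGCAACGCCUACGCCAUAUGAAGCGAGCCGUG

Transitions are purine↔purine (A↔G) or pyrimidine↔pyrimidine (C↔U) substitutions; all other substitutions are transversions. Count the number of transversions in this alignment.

10

Mismatches occur at site 1 (C/G, transversion), site 2 (G/C, transversion), site 8 (U/A, transversion), site 9 (G/A, transition), site 10 (G/C, transversion), site 23 (G/U, transversion), site 25 (C/A, transversion), site 28 (A/C, transversion), site 30 (C/A, transversion), site 34 (U/G, transversion), site 36 (C/G, transversion).
Of the 11 differences, 1 transition and 10 transversions, so the answer is 10.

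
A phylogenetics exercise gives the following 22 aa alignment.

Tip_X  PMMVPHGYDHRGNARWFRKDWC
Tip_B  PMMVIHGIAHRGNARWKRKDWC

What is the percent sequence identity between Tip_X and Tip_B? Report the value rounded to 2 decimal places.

81.82%

The sequences differ at positions 5 (P/I), 8 (Y/I), 9 (D/A), 17 (F/K).
18 of the 22 sites match, so the percent identity is 18/22 × 100 = 81.82%.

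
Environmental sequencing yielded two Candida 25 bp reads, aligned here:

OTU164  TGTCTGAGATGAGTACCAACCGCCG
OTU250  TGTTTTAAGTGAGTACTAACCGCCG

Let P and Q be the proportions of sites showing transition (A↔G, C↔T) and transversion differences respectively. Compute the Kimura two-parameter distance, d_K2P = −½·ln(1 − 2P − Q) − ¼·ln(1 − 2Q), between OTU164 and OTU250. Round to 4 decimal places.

0.2440

The sequences differ at positions 4 (C/T, transition), 6 (G/T, transversion), 8 (G/A, transition), 9 (A/G, transition), 17 (C/T, transition).
Of the 5 differences, 4 transitions and 1 transversion over 25 sites: P = 4/25 = 0.160000, Q = 1/25 = 0.040000.
d = −0.5·ln(0.640000) − 0.25·ln(0.920000) = −0.5·(-0.446287) − 0.25·(-0.083382) = 0.2440.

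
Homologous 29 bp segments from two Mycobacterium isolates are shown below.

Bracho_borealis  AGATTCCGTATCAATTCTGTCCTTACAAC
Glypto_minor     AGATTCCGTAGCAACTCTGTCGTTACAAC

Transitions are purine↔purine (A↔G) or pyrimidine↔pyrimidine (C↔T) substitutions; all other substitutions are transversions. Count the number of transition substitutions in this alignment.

The sequences differ at positions 11 (T/G, transversion), 15 (T/C, transition), 22 (C/G, transversion).
Of the 3 differences, 1 transition and 2 transversions, so the answer is 1.

1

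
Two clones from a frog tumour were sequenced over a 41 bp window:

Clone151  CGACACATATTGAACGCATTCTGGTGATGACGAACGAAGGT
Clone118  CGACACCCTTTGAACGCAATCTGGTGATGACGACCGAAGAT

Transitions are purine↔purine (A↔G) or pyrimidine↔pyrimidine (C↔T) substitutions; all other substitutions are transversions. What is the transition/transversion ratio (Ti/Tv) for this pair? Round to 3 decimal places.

0.500

The sequences differ at positions 7 (A/C, transversion), 8 (T/C, transition), 9 (A/T, transversion), 19 (T/A, transversion), 34 (A/C, transversion), 40 (G/A, transition).
Of the 6 differences, 2 transitions and 4 transversions, so Ti/Tv = 2/4 = 0.500.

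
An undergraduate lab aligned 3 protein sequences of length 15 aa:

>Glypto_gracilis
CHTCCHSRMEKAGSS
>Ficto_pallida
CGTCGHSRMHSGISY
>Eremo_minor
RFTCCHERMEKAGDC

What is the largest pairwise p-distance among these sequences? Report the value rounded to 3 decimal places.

0.667

Pairwise Hamming distances:
  Glypto_gracilis vs Ficto_pallida: 7
  Glypto_gracilis vs Eremo_minor: 5
  Ficto_pallida vs Eremo_minor: 10
The largest is 10 mismatches, between Ficto_pallida and Eremo_minor; p = 10/15 = 0.667.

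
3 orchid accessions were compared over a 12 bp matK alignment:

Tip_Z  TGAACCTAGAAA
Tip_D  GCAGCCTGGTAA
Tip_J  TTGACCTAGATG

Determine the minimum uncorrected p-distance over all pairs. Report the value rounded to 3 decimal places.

Pairwise Hamming distances:
  Tip_Z vs Tip_D: 5
  Tip_Z vs Tip_J: 4
  Tip_D vs Tip_J: 8
The smallest is 4 mismatches, between Tip_Z and Tip_J; p = 4/12 = 0.333.

0.333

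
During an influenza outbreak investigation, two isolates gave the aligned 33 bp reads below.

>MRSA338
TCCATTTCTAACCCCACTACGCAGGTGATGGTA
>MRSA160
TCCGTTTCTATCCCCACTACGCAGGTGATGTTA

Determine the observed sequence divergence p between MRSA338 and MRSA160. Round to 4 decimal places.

0.0909

The sequences differ at positions 4 (A/G), 11 (A/T), 31 (G/T).
There are 3 differences over 33 sites, so p = 3/33 = 0.0909.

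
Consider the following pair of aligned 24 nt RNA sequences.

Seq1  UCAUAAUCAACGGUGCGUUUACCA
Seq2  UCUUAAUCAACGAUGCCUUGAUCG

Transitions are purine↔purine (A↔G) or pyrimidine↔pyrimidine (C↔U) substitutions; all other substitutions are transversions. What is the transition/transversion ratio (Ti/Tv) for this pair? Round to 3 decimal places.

Differing sites — 3:A/U (Tv); 13:G/A (Ti); 17:G/C (Tv); 20:U/G (Tv); 22:C/U (Ti); 24:A/G (Ti).
Of the 6 differences, 3 transitions and 3 transversions, so Ti/Tv = 3/3 = 1.000.

1.000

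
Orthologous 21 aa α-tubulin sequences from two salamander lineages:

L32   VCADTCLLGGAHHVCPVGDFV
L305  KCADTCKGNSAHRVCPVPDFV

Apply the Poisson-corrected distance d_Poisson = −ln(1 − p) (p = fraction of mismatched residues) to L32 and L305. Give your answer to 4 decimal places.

Mismatches occur at site 1 (V/K), site 7 (L/K), site 8 (L/G), site 9 (G/N), site 10 (G/S), site 13 (H/R), site 18 (G/P).
p = 7/21 = 0.333333.
d = −ln(1 − 0.333333) = −ln(0.666667) = 0.4055.

0.4055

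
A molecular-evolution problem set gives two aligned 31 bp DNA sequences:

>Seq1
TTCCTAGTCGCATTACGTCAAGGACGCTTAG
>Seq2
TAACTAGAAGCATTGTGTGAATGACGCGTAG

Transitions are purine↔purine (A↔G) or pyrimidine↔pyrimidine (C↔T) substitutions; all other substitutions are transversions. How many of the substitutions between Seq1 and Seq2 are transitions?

2

Differing sites — 2:T/A (Tv); 3:C/A (Tv); 8:T/A (Tv); 9:C/A (Tv); 15:A/G (Ti); 16:C/T (Ti); 19:C/G (Tv); 22:G/T (Tv); 28:T/G (Tv).
Of the 9 differences, 2 transitions and 7 transversions, so the answer is 2.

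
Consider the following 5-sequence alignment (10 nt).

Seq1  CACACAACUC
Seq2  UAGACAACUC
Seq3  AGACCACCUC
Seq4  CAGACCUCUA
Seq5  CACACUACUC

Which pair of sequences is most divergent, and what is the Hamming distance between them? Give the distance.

7

Pairwise Hamming distances:
  Seq1 vs Seq2: 2
  Seq1 vs Seq3: 5
  Seq1 vs Seq4: 4
  Seq1 vs Seq5: 1
  Seq2 vs Seq3: 5
  Seq2 vs Seq4: 4
  Seq2 vs Seq5: 3
  Seq3 vs Seq4: 7
  Seq3 vs Seq5: 6
  Seq4 vs Seq5: 4
The largest is 7, between Seq3 and Seq4.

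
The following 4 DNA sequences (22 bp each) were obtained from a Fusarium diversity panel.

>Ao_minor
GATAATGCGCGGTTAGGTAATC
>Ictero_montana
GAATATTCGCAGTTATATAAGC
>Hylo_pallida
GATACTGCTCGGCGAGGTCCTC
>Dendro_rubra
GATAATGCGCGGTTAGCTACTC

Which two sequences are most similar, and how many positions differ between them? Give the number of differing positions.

2

Pairwise Hamming distances:
  Ao_minor vs Ictero_montana: 7
  Ao_minor vs Hylo_pallida: 6
  Ao_minor vs Dendro_rubra: 2
  Ictero_montana vs Hylo_pallida: 13
  Ictero_montana vs Dendro_rubra: 8
  Hylo_pallida vs Dendro_rubra: 6
The smallest is 2, between Ao_minor and Dendro_rubra.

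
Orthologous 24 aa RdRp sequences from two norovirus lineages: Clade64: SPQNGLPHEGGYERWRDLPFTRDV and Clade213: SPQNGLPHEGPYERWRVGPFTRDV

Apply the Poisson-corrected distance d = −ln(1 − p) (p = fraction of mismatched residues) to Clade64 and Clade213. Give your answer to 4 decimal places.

0.1335

The sequences differ at positions 11 (G/P), 17 (D/V), 18 (L/G).
p = 3/24 = 0.125000.
d = −ln(1 − 0.125000) = −ln(0.875000) = 0.1335.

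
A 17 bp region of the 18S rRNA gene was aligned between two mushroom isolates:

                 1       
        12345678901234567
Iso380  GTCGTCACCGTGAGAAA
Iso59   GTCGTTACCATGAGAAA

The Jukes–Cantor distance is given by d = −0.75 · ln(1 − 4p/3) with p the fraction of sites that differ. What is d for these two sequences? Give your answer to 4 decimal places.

The sequences differ at positions 6 (C/T), 10 (G/A).
p = 2/17 = 0.117647.
d = −0.75 · ln(1 − (4/3)·0.117647) = −0.75 · ln(0.843137) = −0.75 · (-0.170626) = 0.1280.

0.1280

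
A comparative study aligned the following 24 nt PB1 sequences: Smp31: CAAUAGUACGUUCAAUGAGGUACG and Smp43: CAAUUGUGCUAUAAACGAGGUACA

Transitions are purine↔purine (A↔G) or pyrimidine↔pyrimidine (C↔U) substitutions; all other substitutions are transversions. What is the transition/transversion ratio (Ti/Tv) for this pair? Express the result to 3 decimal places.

The sequences differ at positions 5 (A/U, transversion), 8 (A/G, transition), 10 (G/U, transversion), 11 (U/A, transversion), 13 (C/A, transversion), 16 (U/C, transition), 24 (G/A, transition).
Of the 7 differences, 3 transitions and 4 transversions, so Ti/Tv = 3/4 = 0.750.

0.750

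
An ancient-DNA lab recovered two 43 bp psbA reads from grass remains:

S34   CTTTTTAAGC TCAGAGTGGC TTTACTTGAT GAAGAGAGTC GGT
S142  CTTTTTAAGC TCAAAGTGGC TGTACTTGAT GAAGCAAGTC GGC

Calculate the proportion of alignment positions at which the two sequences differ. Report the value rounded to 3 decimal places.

0.116

Differing sites — 14:G/A; 22:T/G; 35:A/C; 36:G/A; 43:T/C.
There are 5 differences over 43 sites, so p = 5/43 = 0.116.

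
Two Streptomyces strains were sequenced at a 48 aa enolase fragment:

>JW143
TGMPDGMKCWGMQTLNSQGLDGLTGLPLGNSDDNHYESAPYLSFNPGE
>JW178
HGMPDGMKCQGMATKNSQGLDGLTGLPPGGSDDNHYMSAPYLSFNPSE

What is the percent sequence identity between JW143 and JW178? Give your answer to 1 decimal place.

83.3%

The sequences differ at positions 1 (T/H), 10 (W/Q), 13 (Q/A), 15 (L/K), 28 (L/P), 30 (N/G), 37 (E/M), 47 (G/S).
40 of the 48 sites match, so the percent identity is 40/48 × 100 = 83.3%.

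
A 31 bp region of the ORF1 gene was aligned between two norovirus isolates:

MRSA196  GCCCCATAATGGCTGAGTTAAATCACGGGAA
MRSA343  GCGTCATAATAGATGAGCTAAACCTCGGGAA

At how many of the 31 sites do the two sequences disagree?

7

Differing sites — 3:C/G; 4:C/T; 11:G/A; 13:C/A; 18:T/C; 23:T/C; 25:A/T.
That gives 7 mismatches out of 31 aligned sites, so the Hamming distance is 7.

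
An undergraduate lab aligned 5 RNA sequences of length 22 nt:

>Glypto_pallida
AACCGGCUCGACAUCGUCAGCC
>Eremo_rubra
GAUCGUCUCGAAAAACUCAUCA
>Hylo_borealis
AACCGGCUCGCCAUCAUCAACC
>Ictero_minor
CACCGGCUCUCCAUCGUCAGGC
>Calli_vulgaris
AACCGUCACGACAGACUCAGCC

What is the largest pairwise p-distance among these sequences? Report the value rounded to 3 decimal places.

Pairwise Hamming distances:
  Glypto_pallida vs Eremo_rubra: 9
  Glypto_pallida vs Hylo_borealis: 3
  Glypto_pallida vs Ictero_minor: 4
  Glypto_pallida vs Calli_vulgaris: 5
  Eremo_rubra vs Hylo_borealis: 10
  Eremo_rubra vs Ictero_minor: 12
  Eremo_rubra vs Calli_vulgaris: 7
  Hylo_borealis vs Ictero_minor: 5
  Hylo_borealis vs Calli_vulgaris: 7
  Ictero_minor vs Calli_vulgaris: 9
The largest is 12 mismatches, between Eremo_rubra and Ictero_minor; p = 12/22 = 0.545.

0.545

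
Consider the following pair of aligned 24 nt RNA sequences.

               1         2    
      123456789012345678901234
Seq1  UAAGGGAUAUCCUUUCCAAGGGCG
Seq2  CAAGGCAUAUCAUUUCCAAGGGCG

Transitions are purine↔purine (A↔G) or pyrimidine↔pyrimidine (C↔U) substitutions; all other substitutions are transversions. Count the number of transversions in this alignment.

2

Mismatches occur at site 1 (U/C, transition), site 6 (G/C, transversion), site 12 (C/A, transversion).
Of the 3 differences, 1 transition and 2 transversions, so the answer is 2.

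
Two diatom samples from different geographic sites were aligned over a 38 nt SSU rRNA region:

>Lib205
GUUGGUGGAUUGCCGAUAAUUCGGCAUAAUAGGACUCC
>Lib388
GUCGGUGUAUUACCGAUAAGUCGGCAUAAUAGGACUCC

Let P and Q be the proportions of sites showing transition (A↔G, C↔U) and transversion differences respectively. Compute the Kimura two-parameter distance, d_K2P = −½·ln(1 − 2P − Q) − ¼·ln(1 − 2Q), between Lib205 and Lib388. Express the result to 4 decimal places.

Mismatches occur at site 3 (U→C, transition), site 8 (G→U, transversion), site 12 (G→A, transition), site 20 (U→G, transversion).
Of the 4 differences, 2 transitions and 2 transversions over 38 sites: P = 2/38 = 0.052632, Q = 2/38 = 0.052632.
d = −0.5·ln(0.842104) − 0.25·ln(0.894736) = −0.5·(-0.171852) − 0.25·(-0.111227) = 0.1137.

0.1137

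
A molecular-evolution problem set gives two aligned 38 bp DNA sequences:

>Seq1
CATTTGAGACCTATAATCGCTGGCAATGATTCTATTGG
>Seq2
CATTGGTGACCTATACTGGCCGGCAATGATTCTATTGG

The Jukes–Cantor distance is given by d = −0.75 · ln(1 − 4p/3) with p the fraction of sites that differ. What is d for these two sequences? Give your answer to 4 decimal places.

0.1447

The sequences differ at positions 5 (T/G), 7 (A/T), 16 (A/C), 18 (C/G), 21 (T/C).
p = 5/38 = 0.131579.
d = −0.75 · ln(1 − (4/3)·0.131579) = −0.75 · ln(0.824561) = −0.75 · (-0.192904) = 0.1447.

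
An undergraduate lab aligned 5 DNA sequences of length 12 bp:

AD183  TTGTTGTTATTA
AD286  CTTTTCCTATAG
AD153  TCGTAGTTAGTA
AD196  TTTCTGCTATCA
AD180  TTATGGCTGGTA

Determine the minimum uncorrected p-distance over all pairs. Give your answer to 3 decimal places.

Pairwise Hamming distances:
  AD183 vs AD286: 6
  AD183 vs AD153: 3
  AD183 vs AD196: 4
  AD183 vs AD180: 5
  AD286 vs AD153: 9
  AD286 vs AD196: 5
  AD286 vs AD180: 8
  AD153 vs AD196: 7
  AD153 vs AD180: 5
  AD196 vs AD180: 6
The smallest is 3 mismatches, between AD183 and AD153; p = 3/12 = 0.250.

0.250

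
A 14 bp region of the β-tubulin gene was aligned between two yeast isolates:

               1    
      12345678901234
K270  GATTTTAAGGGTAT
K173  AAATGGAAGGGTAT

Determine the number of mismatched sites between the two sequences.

Differing sites — 1:G/A; 3:T/A; 5:T/G; 6:T/G.
That gives 4 mismatches out of 14 aligned sites, so the Hamming distance is 4.

4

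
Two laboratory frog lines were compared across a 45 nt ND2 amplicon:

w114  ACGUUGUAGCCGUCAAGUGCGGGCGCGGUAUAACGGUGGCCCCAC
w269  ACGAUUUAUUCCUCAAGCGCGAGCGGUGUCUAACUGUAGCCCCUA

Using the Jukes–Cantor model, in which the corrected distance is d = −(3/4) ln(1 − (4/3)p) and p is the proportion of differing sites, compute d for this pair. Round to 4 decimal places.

0.4019

Mismatches occur at site 4 (U↔A), site 6 (G↔U), site 9 (G↔U), site 10 (C↔U), site 12 (G↔C), site 18 (U↔C), site 22 (G↔A), site 26 (C↔G), site 27 (G↔U), site 30 (A↔C), site 35 (G↔U), site 38 (G↔A), site 44 (A↔U), site 45 (C↔A).
p = 14/45 = 0.311111.
d = −0.75 · ln(1 − (4/3)·0.311111) = −0.75 · ln(0.585185) = −0.75 · (-0.535827) = 0.4019.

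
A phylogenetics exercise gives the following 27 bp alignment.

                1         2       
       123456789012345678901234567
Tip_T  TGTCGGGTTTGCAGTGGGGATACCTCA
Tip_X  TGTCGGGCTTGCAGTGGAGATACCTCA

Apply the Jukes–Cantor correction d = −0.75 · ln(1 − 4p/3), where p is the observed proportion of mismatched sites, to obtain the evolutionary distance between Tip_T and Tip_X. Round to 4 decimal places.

0.0780

The sequences differ at positions 8 (T/C), 18 (G/A).
p = 2/27 = 0.074074.
d = −0.75 · ln(1 − (4/3)·0.074074) = −0.75 · ln(0.901235) = −0.75 · (-0.103989) = 0.0780.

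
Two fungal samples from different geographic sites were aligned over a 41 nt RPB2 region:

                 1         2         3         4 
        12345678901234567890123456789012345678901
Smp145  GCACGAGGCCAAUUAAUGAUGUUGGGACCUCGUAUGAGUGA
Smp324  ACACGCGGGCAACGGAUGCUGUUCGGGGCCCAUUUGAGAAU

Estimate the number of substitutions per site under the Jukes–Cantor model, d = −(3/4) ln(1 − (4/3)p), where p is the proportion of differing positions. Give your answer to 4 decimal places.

The sequences differ at positions 1 (G/A), 6 (A/C), 9 (C/G), 13 (U/C), 14 (U/G), 15 (A/G), 19 (A/C), 24 (G/C), 27 (A/G), 28 (C/G), 30 (U/C), 32 (G/A), 34 (A/U), 39 (U/A), 40 (G/A), 41 (A/U).
p = 16/41 = 0.390244.
d = −0.75 · ln(1 − (4/3)·0.390244) = −0.75 · ln(0.479675) = −0.75 · (-0.734646) = 0.5510.

0.5510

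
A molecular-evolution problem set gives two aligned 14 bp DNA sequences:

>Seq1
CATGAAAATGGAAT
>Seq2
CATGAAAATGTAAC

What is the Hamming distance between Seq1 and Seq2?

Differing sites — 11:G/T; 14:T/C.
That gives 2 mismatches out of 14 aligned sites, so the Hamming distance is 2.

2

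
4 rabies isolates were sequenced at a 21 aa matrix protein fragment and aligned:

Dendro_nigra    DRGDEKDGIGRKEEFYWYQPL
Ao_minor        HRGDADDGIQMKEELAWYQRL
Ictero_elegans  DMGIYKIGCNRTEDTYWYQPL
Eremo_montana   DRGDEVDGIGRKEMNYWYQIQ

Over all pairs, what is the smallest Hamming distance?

Pairwise Hamming distances:
  Dendro_nigra vs Ao_minor: 8
  Dendro_nigra vs Ictero_elegans: 9
  Dendro_nigra vs Eremo_montana: 5
  Ao_minor vs Ictero_elegans: 14
  Ao_minor vs Eremo_montana: 10
  Ictero_elegans vs Eremo_montana: 12
The smallest is 5, between Dendro_nigra and Eremo_montana.

5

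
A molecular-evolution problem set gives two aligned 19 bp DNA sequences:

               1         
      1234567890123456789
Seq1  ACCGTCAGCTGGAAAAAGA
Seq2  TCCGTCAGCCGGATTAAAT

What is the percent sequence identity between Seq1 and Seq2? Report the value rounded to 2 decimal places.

68.42%

Mismatches occur at site 1 (A→T), site 10 (T→C), site 14 (A→T), site 15 (A→T), site 18 (G→A), site 19 (A→T).
13 of the 19 sites match, so the percent identity is 13/19 × 100 = 68.42%.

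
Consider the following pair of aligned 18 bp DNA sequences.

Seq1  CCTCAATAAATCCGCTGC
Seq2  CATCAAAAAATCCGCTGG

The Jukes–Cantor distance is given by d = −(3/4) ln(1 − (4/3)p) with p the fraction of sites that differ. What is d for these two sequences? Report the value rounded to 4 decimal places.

Differing sites — 2:C/A; 7:T/A; 18:C/G.
p = 3/18 = 0.166667.
d = −0.75 · ln(1 − (4/3)·0.166667) = −0.75 · ln(0.777777) = −0.75 · (-0.251315) = 0.1885.

0.1885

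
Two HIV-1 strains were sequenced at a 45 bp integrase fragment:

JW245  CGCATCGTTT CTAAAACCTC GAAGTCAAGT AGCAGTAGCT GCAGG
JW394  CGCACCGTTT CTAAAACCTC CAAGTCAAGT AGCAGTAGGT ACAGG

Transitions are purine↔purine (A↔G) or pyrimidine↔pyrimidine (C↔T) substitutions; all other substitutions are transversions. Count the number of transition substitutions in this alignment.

The sequences differ at positions 5 (T/C, transition), 21 (G/C, transversion), 39 (C/G, transversion), 41 (G/A, transition).
Of the 4 differences, 2 transitions and 2 transversions, so the answer is 2.

2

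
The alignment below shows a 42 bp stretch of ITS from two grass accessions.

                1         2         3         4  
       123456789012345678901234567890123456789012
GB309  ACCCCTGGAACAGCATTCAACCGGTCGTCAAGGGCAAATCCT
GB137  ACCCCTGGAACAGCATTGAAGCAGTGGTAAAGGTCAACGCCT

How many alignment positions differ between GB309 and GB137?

8

Mismatches occur at site 18 (C/G), site 21 (C/G), site 23 (G/A), site 26 (C/G), site 29 (C/A), site 34 (G/T), site 38 (A/C), site 39 (T/G).
That gives 8 mismatches out of 42 aligned sites, so the Hamming distance is 8.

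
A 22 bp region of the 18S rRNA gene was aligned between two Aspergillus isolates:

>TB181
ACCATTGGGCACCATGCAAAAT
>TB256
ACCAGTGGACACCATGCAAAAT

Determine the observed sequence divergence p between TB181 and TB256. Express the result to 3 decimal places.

Mismatches occur at site 5 (T↔G), site 9 (G↔A).
There are 2 differences over 22 sites, so p = 2/22 = 0.091.

0.091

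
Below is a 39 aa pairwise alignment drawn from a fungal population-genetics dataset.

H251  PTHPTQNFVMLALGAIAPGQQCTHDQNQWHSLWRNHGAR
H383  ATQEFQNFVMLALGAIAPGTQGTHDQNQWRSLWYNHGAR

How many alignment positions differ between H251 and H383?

8

Differing sites — 1:P/A; 3:H/Q; 4:P/E; 5:T/F; 20:Q/T; 22:C/G; 30:H/R; 34:R/Y.
That gives 8 mismatches out of 39 aligned sites, so the Hamming distance is 8.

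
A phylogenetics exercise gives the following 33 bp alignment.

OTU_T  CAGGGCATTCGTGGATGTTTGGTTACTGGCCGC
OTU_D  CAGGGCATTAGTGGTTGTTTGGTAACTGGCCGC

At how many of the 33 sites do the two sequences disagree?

Differing sites — 10:C/A; 15:A/T; 24:T/A.
That gives 3 mismatches out of 33 aligned sites, so the Hamming distance is 3.

3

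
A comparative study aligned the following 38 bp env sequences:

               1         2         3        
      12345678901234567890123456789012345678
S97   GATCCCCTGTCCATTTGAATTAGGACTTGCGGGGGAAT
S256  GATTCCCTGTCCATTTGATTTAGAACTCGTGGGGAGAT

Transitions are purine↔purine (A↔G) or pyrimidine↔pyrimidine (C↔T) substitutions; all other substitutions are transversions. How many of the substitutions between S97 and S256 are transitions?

6

Differing sites — 4:C/T (Ti); 19:A/T (Tv); 24:G/A (Ti); 28:T/C (Ti); 30:C/T (Ti); 35:G/A (Ti); 36:A/G (Ti).
Of the 7 differences, 6 transitions and 1 transversion, so the answer is 6.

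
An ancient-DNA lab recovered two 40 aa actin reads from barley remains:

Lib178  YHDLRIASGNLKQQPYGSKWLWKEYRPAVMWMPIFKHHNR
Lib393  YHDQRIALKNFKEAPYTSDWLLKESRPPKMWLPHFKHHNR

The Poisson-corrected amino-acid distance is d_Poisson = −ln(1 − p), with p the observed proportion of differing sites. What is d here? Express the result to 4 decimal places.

Differing sites — 4:L/Q; 8:S/L; 9:G/K; 11:L/F; 13:Q/E; 14:Q/A; 17:G/T; 19:K/D; 22:W/L; 25:Y/S; 28:A/P; 29:V/K; 32:M/L; 34:I/H.
p = 14/40 = 0.350000.
d = −ln(1 − 0.350000) = −ln(0.650000) = 0.4308.

0.4308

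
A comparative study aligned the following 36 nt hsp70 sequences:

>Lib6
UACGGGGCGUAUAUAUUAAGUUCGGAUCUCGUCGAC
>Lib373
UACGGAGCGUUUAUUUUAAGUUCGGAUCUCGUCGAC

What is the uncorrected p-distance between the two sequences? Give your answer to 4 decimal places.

Mismatches occur at site 6 (G→A), site 11 (A→U), site 15 (A→U).
There are 3 differences over 36 sites, so p = 3/36 = 0.0833.

0.0833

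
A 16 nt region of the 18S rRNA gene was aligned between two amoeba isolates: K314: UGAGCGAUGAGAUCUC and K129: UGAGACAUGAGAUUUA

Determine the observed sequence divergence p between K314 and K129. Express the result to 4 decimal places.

0.2500

Differing sites — 5:C/A; 6:G/C; 14:C/U; 16:C/A.
There are 4 differences over 16 sites, so p = 4/16 = 0.2500.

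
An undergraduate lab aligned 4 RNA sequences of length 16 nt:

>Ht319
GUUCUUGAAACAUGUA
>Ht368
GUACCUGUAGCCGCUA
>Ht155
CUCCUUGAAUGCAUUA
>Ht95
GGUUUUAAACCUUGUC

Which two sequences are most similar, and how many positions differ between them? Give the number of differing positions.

Pairwise Hamming distances:
  Ht319 vs Ht368: 7
  Ht319 vs Ht155: 7
  Ht319 vs Ht95: 6
  Ht368 vs Ht155: 8
  Ht368 vs Ht95: 11
  Ht155 vs Ht95: 11
The smallest is 6, between Ht319 and Ht95.

6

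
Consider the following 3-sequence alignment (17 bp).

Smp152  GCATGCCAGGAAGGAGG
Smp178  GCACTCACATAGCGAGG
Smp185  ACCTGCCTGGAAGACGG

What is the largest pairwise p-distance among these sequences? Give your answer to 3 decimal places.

Pairwise Hamming distances:
  Smp152 vs Smp178: 8
  Smp152 vs Smp185: 5
  Smp178 vs Smp185: 12
The largest is 12 mismatches, between Smp178 and Smp185; p = 12/17 = 0.706.

0.706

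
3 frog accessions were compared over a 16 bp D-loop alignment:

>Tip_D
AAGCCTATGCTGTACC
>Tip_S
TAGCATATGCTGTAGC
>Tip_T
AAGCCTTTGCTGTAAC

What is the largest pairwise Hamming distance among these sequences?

Pairwise Hamming distances:
  Tip_D vs Tip_S: 3
  Tip_D vs Tip_T: 2
  Tip_S vs Tip_T: 4
The largest is 4, between Tip_S and Tip_T.

4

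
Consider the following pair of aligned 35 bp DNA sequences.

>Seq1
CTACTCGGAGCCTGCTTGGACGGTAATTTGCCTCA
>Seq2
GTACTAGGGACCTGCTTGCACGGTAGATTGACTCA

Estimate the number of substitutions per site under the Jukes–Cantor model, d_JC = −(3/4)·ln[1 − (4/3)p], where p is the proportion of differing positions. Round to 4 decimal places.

The sequences differ at positions 1 (C/G), 6 (C/A), 9 (A/G), 10 (G/A), 19 (G/C), 26 (A/G), 27 (T/A), 31 (C/A).
p = 8/35 = 0.228571.
d = −0.75 · ln(1 − (4/3)·0.228571) = −0.75 · ln(0.695239) = −0.75 · (-0.363500) = 0.2726.

0.2726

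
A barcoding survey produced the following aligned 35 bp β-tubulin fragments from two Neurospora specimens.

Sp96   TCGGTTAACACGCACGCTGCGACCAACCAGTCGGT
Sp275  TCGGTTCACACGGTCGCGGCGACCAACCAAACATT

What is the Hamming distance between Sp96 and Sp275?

8

The sequences differ at positions 7 (A/C), 13 (C/G), 14 (A/T), 18 (T/G), 30 (G/A), 31 (T/A), 33 (G/A), 34 (G/T).
That gives 8 mismatches out of 35 aligned sites, so the Hamming distance is 8.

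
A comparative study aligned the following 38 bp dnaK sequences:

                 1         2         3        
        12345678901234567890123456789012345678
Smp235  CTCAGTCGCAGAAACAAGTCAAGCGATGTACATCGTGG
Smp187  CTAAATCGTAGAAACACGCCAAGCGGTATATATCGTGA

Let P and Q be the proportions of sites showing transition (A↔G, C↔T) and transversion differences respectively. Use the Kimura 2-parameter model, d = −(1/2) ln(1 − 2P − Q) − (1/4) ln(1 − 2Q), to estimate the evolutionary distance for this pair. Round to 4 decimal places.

The sequences differ at positions 3 (C/A, transversion), 5 (G/A, transition), 9 (C/T, transition), 17 (A/C, transversion), 19 (T/C, transition), 26 (A/G, transition), 28 (G/A, transition), 31 (C/T, transition), 38 (G/A, transition).
Of the 9 differences, 7 transitions and 2 transversions over 38 sites: P = 7/38 = 0.184211, Q = 2/38 = 0.052632.
d = −0.5·ln(0.578946) − 0.25·ln(0.894736) = −0.5·(-0.546546) − 0.25·(-0.111227) = 0.3011.

0.3011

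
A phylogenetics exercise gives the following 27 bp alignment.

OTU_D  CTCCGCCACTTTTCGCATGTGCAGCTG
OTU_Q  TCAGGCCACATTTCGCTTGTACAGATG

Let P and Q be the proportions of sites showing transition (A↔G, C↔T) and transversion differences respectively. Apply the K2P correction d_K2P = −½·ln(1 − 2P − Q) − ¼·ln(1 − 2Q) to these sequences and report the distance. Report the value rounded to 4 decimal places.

Differing sites — 1:C/T (Ti); 2:T/C (Ti); 3:C/A (Tv); 4:C/G (Tv); 10:T/A (Tv); 17:A/T (Tv); 21:G/A (Ti); 25:C/A (Tv).
Of the 8 differences, 3 transitions and 5 transversions over 27 sites: P = 3/27 = 0.111111, Q = 5/27 = 0.185185.
d = −0.5·ln(0.592593) − 0.25·ln(0.629630) = −0.5·(-0.523247) − 0.25·(-0.462623) = 0.3773.

0.3773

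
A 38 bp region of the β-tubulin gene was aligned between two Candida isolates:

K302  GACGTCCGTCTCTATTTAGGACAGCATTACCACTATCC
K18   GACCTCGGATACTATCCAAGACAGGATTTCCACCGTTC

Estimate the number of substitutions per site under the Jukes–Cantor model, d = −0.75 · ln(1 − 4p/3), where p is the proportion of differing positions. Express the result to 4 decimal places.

Mismatches occur at site 4 (G/C), site 7 (C/G), site 9 (T/A), site 10 (C/T), site 11 (T/A), site 16 (T/C), site 17 (T/C), site 19 (G/A), site 25 (C/G), site 29 (A/T), site 34 (T/C), site 35 (A/G), site 37 (C/T).
p = 13/38 = 0.342105.
d = −0.75 · ln(1 − (4/3)·0.342105) = −0.75 · ln(0.543860) = −0.75 · (-0.609063) = 0.4568.

0.4568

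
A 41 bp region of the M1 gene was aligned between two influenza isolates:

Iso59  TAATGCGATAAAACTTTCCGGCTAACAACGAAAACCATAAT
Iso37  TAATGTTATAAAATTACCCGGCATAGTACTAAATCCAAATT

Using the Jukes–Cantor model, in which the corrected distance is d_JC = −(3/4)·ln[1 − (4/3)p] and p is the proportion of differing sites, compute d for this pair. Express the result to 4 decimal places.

Differing sites — 6:C/T; 7:G/T; 14:C/T; 16:T/A; 17:T/C; 23:T/A; 24:A/T; 26:C/G; 27:A/T; 30:G/T; 34:A/T; 38:T/A; 40:A/T.
p = 13/41 = 0.317073.
d = −0.75 · ln(1 − (4/3)·0.317073) = −0.75 · ln(0.577236) = −0.75 · (-0.549504) = 0.4121.

0.4121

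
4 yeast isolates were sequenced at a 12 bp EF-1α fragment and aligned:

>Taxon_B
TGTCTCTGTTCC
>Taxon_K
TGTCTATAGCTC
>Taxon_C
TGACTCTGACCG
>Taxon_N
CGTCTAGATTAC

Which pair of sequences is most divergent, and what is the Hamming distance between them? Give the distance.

9

Pairwise Hamming distances:
  Taxon_B vs Taxon_K: 5
  Taxon_B vs Taxon_C: 4
  Taxon_B vs Taxon_N: 5
  Taxon_K vs Taxon_C: 6
  Taxon_K vs Taxon_N: 5
  Taxon_C vs Taxon_N: 9
The largest is 9, between Taxon_C and Taxon_N.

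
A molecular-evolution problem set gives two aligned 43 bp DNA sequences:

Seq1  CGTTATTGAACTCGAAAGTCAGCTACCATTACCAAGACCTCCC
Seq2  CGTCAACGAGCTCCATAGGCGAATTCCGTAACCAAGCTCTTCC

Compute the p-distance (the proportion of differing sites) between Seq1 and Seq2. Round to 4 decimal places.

Differing sites — 4:T/C; 6:T/A; 7:T/C; 10:A/G; 14:G/C; 16:A/T; 19:T/G; 21:A/G; 22:G/A; 23:C/A; 25:A/T; 28:A/G; 30:T/A; 37:A/C; 38:C/T; 41:C/T.
There are 16 differences over 43 sites, so p = 16/43 = 0.3721.

0.3721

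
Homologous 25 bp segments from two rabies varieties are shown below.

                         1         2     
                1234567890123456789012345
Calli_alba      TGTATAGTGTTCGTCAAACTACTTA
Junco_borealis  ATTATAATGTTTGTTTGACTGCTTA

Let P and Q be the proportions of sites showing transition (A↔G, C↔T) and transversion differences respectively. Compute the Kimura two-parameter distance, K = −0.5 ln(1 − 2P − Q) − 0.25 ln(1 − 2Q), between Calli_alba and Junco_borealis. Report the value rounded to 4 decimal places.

0.4356

The sequences differ at positions 1 (T/A, transversion), 2 (G/T, transversion), 7 (G/A, transition), 12 (C/T, transition), 15 (C/T, transition), 16 (A/T, transversion), 17 (A/G, transition), 21 (A/G, transition).
Of the 8 differences, 5 transitions and 3 transversions over 25 sites: P = 5/25 = 0.200000, Q = 3/25 = 0.120000.
d = −0.5·ln(0.480000) − 0.25·ln(0.760000) = −0.5·(-0.733969) − 0.25·(-0.274437) = 0.4356.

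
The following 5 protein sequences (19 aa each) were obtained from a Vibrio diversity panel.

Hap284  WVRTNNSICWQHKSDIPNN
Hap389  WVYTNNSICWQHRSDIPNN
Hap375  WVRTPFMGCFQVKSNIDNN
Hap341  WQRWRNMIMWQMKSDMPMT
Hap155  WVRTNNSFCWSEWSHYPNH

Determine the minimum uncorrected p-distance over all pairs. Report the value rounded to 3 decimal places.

0.105

Pairwise Hamming distances:
  Hap284 vs Hap389: 2
  Hap284 vs Hap375: 8
  Hap284 vs Hap341: 9
  Hap284 vs Hap155: 7
  Hap389 vs Hap375: 10
  Hap389 vs Hap341: 11
  Hap389 vs Hap155: 8
  Hap375 vs Hap341: 13
  Hap375 vs Hap155: 12
  Hap341 vs Hap155: 13
The smallest is 2 mismatches, between Hap284 and Hap389; p = 2/19 = 0.105.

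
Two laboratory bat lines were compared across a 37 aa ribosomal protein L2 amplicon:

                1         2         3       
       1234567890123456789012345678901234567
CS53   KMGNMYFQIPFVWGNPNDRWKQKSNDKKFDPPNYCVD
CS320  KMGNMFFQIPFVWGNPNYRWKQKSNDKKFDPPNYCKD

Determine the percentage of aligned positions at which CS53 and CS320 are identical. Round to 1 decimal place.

Differing sites — 6:Y/F; 18:D/Y; 36:V/K.
34 of the 37 sites match, so the percent identity is 34/37 × 100 = 91.9%.

91.9%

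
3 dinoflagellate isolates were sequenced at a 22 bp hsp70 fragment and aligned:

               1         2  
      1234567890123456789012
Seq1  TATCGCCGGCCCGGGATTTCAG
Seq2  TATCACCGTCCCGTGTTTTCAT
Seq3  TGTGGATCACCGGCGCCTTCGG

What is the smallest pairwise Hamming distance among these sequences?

5

Pairwise Hamming distances:
  Seq1 vs Seq2: 5
  Seq1 vs Seq3: 11
  Seq2 vs Seq3: 13
The smallest is 5, between Seq1 and Seq2.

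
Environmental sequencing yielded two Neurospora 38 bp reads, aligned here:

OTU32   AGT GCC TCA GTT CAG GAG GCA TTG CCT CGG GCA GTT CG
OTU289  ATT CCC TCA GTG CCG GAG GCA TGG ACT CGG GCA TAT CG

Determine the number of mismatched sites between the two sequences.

8

Differing sites — 2:G/T; 4:G/C; 12:T/G; 14:A/C; 23:T/G; 25:C/A; 34:G/T; 35:T/A.
That gives 8 mismatches out of 38 aligned sites, so the Hamming distance is 8.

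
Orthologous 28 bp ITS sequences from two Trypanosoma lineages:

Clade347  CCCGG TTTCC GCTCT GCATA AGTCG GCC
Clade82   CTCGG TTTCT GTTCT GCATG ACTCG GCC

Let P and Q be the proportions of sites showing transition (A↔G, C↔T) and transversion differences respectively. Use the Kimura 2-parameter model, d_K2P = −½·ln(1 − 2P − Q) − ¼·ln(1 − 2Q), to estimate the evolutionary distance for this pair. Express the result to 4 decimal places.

Mismatches occur at site 2 (C→T, transition), site 10 (C→T, transition), site 12 (C→T, transition), site 20 (A→G, transition), site 22 (G→C, transversion).
Of the 5 differences, 4 transitions and 1 transversion over 28 sites: P = 4/28 = 0.142857, Q = 1/28 = 0.035714.
d = −0.5·ln(0.678572) − 0.25·ln(0.928572) = −0.5·(-0.387765) − 0.25·(-0.074107) = 0.2124.

0.2124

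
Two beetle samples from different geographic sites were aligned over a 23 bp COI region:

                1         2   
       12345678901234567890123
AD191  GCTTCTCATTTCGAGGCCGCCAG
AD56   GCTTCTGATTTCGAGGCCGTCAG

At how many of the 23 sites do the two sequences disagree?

The sequences differ at positions 7 (C/G), 20 (C/T).
That gives 2 mismatches out of 23 aligned sites, so the Hamming distance is 2.

2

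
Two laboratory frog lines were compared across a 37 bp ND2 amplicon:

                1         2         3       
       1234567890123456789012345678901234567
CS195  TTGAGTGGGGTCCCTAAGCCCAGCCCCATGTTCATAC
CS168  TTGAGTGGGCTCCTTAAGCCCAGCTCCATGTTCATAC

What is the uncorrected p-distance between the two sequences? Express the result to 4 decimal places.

0.0811

The sequences differ at positions 10 (G/C), 14 (C/T), 25 (C/T).
There are 3 differences over 37 sites, so p = 3/37 = 0.0811.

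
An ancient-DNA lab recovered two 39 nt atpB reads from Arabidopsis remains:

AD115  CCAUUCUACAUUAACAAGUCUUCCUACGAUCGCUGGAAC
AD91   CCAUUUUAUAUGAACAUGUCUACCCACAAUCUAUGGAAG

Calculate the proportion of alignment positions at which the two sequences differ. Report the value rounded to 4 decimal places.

0.2564

Mismatches occur at site 6 (C/U), site 9 (C/U), site 12 (U/G), site 17 (A/U), site 22 (U/A), site 25 (U/C), site 28 (G/A), site 32 (G/U), site 33 (C/A), site 39 (C/G).
There are 10 differences over 39 sites, so p = 10/39 = 0.2564.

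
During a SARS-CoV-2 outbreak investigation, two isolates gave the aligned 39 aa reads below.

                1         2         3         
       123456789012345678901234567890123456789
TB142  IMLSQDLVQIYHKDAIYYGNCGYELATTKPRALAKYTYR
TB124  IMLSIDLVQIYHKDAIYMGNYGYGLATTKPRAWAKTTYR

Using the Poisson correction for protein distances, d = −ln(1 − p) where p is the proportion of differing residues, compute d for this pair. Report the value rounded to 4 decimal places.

Differing sites — 5:Q/I; 18:Y/M; 21:C/Y; 24:E/G; 33:L/W; 36:Y/T.
p = 6/39 = 0.153846.
d = −ln(1 − 0.153846) = −ln(0.846154) = 0.1671.

0.1671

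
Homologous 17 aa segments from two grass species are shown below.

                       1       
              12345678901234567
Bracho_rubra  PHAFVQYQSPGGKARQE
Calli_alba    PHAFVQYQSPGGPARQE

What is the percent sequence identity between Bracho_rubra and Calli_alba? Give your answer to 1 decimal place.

Differing sites — 13:K/P.
16 of the 17 sites match, so the percent identity is 16/17 × 100 = 94.1%.

94.1%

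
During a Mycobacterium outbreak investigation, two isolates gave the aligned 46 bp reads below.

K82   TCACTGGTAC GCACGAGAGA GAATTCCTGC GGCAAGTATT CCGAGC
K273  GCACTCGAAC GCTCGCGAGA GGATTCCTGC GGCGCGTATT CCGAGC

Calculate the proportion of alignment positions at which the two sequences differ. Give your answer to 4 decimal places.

0.1739

Mismatches occur at site 1 (T↔G), site 6 (G↔C), site 8 (T↔A), site 13 (A↔T), site 16 (A↔C), site 22 (A↔G), site 34 (A↔G), site 35 (A↔C).
There are 8 differences over 46 sites, so p = 8/46 = 0.1739.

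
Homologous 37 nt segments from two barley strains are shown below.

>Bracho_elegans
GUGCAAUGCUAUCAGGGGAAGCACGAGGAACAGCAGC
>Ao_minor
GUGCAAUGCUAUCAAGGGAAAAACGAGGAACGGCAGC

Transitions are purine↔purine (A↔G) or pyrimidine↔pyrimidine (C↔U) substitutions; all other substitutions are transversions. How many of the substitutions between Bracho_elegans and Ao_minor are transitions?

Mismatches occur at site 15 (G→A, transition), site 21 (G→A, transition), site 22 (C→A, transversion), site 32 (A→G, transition).
Of the 4 differences, 3 transitions and 1 transversion, so the answer is 3.

3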